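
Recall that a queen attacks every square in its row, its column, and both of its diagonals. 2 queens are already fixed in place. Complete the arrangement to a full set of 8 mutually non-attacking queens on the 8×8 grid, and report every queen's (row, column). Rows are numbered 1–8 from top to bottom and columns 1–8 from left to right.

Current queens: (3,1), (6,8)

(1,4) (2,6) (3,1) (4,5) (5,2) (6,8) (7,3) (8,7)

Row 1: attacked by (3,1)→{1,3}; (6,8)→{3,8}. Safe: 2, 4, 5, 6, 7. Place at column 4.
Row 2: attacked by (1,4)→{3,4,5}; (3,1)→{1,2}; (6,8)→{4,8}. Safe: 6, 7. Place at column 6.
Row 4: attacked by (1,4)→{1,4,7}; (2,6)→{4,6,8}; (3,1)→{1,2}; (6,8)→{6,8}. Safe: 3, 5. Place at column 5.
Row 5: attacked by (1,4)→{4,8}; (2,6)→{3,6}; (3,1)→{1,3}; (4,5)→{4,5,6}; (6,8)→{7,8}. Safe: 2. Place at column 2.
Row 7: attacked by (1,4)→{4}; (2,6)→{1,6}; (3,1)→{1,5}; (4,5)→{2,5,8}; (5,2)→{2,4}; (6,8)→{7,8}. Safe: 3. Place at column 3.
Row 8: attacked by (1,4)→{4}; (2,6)→{6}; (3,1)→{1,6}; (4,5)→{1,5}; (5,2)→{2,5}; (6,8)→{6,8}; (7,3)→{2,3,4}. Safe: 7. Place at column 7.
Columns [4, 6, 1, 5, 2, 8, 3, 7], r−c [-3, -4, 2, -1, 3, -2, 4, 1], r+c [5, 8, 4, 9, 7, 14, 10, 15] are all distinct, so no two queens attack.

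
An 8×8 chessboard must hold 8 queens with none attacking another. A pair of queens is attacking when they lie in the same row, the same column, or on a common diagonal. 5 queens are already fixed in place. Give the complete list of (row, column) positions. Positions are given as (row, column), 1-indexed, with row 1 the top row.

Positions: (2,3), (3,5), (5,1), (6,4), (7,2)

(1,6) (2,3) (3,5) (4,8) (5,1) (6,4) (7,2) (8,7)

Row 1: attacked by (2,3)→{2,3,4}; (3,5)→{3,5,7}; (5,1)→{1,5}; (6,4)→{4}; (7,2)→{2,8}. Safe: 6. Place at column 6.
Row 4: attacked by (1,6)→{3,6}; (2,3)→{1,3,5}; (3,5)→{4,5,6}; (5,1)→{1,2}; (6,4)→{2,4,6}; (7,2)→{2,5}. Safe: 7, 8. Place at column 8.
Row 8: attacked by (1,6)→{6}; (2,3)→{3}; (3,5)→{5}; (4,8)→{4,8}; (5,1)→{1,4}; (6,4)→{2,4,6}; (7,2)→{1,2,3}. Safe: 7. Place at column 7.
Columns [6, 3, 5, 8, 1, 4, 2, 7], r−c [-5, -1, -2, -4, 4, 2, 5, 1], r+c [7, 5, 8, 12, 6, 10, 9, 15] are all distinct, so no two queens attack.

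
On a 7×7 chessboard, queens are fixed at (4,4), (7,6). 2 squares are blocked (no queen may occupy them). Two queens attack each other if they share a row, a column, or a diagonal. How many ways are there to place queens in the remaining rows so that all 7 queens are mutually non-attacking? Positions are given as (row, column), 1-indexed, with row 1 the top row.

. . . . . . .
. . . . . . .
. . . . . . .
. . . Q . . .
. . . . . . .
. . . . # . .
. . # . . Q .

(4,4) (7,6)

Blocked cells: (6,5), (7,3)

2

Branch on row 1: col 2 → 2; col 3 → 0; col 5 → 0.
Sum: 2 + 0 + 0 = 2.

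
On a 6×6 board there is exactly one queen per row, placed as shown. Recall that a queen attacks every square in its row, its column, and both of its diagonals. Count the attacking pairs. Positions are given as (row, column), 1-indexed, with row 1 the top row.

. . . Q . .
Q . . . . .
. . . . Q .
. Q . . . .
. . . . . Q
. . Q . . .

All columns are distinct and no two queens satisfy |Δrow| = |Δcol|, so no pair attacks.

0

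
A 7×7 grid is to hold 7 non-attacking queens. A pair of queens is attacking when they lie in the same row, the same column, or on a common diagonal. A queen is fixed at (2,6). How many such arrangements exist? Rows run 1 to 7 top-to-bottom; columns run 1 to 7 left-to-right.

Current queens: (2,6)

4

Branch on row 1: col 1 → 1; col 2 → 1; col 3 → 1; col 4 → 1.
Sum: 1 + 1 + 1 + 1 = 4.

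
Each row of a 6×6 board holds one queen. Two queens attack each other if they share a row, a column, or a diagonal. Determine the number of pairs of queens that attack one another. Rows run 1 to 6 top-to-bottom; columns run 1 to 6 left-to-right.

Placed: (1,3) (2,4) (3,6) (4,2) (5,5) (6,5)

3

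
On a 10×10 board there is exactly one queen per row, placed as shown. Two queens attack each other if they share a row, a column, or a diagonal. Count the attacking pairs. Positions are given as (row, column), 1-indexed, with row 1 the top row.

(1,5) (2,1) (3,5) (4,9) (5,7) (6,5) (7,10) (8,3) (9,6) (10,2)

Same column: (1,5)–(3,5) (column 5); (1,5)–(6,5) (column 5); (3,5)–(6,5) (column 5).
Same diagonal: (2,1)–(6,5) (|2−6| = |1−5| = 4); (3,5)–(5,7) (|3−5| = |5−7| = 2); (5,7)–(10,2) (|5−10| = |7−2| = 5); (6,5)–(8,3) (|6−8| = |5−3| = 2).
Total attacking pairs: 7.

7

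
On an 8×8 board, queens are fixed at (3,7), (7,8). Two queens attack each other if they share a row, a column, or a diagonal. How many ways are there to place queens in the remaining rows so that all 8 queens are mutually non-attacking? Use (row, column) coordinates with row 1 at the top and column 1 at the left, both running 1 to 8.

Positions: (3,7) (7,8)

2

Branch on row 1: col 1 → 0; col 3 → 1; col 4 → 0; col 6 → 1.
Sum: 0 + 1 + 0 + 1 = 2.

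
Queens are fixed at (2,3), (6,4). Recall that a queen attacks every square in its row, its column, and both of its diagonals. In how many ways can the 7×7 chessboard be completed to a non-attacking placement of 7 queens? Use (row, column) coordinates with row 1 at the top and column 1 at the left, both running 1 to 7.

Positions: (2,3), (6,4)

2

Branch on row 1: col 1 → 1; col 5 → 0; col 6 → 1; col 7 → 0.
Sum: 1 + 0 + 1 + 0 = 2.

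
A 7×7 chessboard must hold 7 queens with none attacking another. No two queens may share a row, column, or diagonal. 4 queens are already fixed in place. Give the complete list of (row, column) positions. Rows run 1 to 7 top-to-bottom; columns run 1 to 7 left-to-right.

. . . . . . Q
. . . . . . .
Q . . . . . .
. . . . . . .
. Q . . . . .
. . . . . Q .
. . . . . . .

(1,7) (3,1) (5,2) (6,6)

(1,7) (2,4) (3,1) (4,5) (5,2) (6,6) (7,3)

Row 2: attacked by (1,7)→{6,7}; (3,1)→{1,2}; (5,2)→{2,5}; (6,6)→{2,6}. Safe: 3, 4. Place at column 4.
Row 4: attacked by (1,7)→{4,7}; (2,4)→{2,4,6}; (3,1)→{1,2}; (5,2)→{1,2,3}; (6,6)→{4,6}. Safe: 5. Place at column 5.
Row 7: attacked by (1,7)→{1,7}; (2,4)→{4}; (3,1)→{1,5}; (4,5)→{2,5}; (5,2)→{2,4}; (6,6)→{5,6,7}. Safe: 3. Place at column 3.
Columns [7, 4, 1, 5, 2, 6, 3], r−c [-6, -2, 2, -1, 3, 0, 4], r+c [8, 6, 4, 9, 7, 12, 10] are all distinct, so no two queens attack.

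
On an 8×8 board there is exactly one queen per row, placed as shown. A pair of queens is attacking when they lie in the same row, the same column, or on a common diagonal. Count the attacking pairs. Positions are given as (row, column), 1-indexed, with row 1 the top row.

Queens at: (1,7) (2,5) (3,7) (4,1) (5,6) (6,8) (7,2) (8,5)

Same column: (1,7)–(3,7) (column 7); (2,5)–(8,5) (column 5).
Same diagonal: (4,1)–(8,5) (|4−8| = |1−5| = 4).
Total attacking pairs: 3.

3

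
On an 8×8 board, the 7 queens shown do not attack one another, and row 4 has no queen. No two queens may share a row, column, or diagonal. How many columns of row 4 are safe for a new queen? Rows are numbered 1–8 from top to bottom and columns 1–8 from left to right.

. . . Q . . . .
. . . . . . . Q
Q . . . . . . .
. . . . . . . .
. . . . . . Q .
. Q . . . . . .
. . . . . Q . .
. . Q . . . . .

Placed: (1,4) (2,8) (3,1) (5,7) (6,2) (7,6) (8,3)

(1,4) attacks row 4 at column 4 and diagonals 1, 7.
(2,8) attacks row 4 at column 8 and diagonals 6.
(3,1) attacks row 4 at column 1 and diagonals 2.
(5,7) attacks row 4 at column 7 and diagonals 6, 8.
(6,2) attacks row 4 at column 2 and diagonals 4.
(7,6) attacks row 4 at column 6 and diagonals 3.
(8,3) attacks row 4 at column 3 and diagonals 7.
Attacked columns: {1, 2, 3, 4, 6, 7, 8}. Safe: {5}.

1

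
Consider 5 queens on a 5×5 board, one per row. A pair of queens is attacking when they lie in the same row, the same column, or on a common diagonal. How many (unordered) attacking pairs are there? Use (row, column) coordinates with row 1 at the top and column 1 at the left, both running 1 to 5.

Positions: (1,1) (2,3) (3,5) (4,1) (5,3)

4

Same column: (1,1)–(4,1) (column 1); (2,3)–(5,3) (column 3).
Same diagonal: (2,3)–(4,1) (|2−4| = |3−1| = 2); (3,5)–(5,3) (|3−5| = |5−3| = 2).
Total attacking pairs: 4.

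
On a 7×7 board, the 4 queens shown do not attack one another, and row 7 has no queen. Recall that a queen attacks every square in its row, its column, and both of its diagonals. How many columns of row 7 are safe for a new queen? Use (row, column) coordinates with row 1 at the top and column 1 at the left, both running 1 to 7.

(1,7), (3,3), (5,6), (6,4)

(1,7) attacks row 7 at column 7 and diagonals 1.
(3,3) attacks row 7 at column 3 and diagonals 7.
(5,6) attacks row 7 at column 6 and diagonals 4.
(6,4) attacks row 7 at column 4 and diagonals 3, 5.
Attacked columns: {1, 3, 4, 5, 6, 7}. Safe: {2}.

1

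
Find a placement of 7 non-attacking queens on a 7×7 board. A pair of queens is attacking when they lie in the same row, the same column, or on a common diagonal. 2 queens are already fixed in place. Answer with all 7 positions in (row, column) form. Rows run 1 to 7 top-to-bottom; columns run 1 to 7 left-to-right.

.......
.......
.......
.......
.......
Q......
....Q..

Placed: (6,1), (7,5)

Row 1: attacked by (6,1)→{1,6}; (7,5)→{5}. Safe: 2, 3, 4, 7. Place at column 2.
Row 2: attacked by (1,2)→{1,2,3}; (6,1)→{1,5}; (7,5)→{5}. Safe: 4, 6, 7. Place at column 6.
Row 3: attacked by (1,2)→{2,4}; (2,6)→{5,6,7}; (6,1)→{1,4}; (7,5)→{1,5}. Safe: 3. Place at column 3.
Row 4: attacked by (1,2)→{2,5}; (2,6)→{4,6}; (3,3)→{2,3,4}; (6,1)→{1,3}; (7,5)→{2,5}. Safe: 7. Place at column 7.
Row 5: attacked by (1,2)→{2,6}; (2,6)→{3,6}; (3,3)→{1,3,5}; (4,7)→{6,7}; (6,1)→{1,2}; (7,5)→{3,5,7}. Safe: 4. Place at column 4.
Columns [2, 6, 3, 7, 4, 1, 5], r−c [-1, -4, 0, -3, 1, 5, 2], r+c [3, 8, 6, 11, 9, 7, 12] are all distinct, so no two queens attack.

(1,2) (2,6) (3,3) (4,7) (5,4) (6,1) (7,5)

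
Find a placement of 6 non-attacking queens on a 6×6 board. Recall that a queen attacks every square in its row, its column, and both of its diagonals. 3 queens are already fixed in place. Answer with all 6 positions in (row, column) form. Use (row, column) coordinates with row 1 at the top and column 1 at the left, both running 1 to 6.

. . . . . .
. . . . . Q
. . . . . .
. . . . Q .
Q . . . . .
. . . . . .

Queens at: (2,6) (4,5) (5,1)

(1,3) (2,6) (3,2) (4,5) (5,1) (6,4)

Row 1: attacked by (2,6)→{5,6}; (4,5)→{2,5}; (5,1)→{1,5}. Safe: 3, 4. Place at column 3.
Row 3: attacked by (1,3)→{1,3,5}; (2,6)→{5,6}; (4,5)→{4,5,6}; (5,1)→{1,3}. Safe: 2. Place at column 2.
Row 6: attacked by (1,3)→{3}; (2,6)→{2,6}; (3,2)→{2,5}; (4,5)→{3,5}; (5,1)→{1,2}. Safe: 4. Place at column 4.
Columns [3, 6, 2, 5, 1, 4], r−c [-2, -4, 1, -1, 4, 2], r+c [4, 8, 5, 9, 6, 10] are all distinct, so no two queens attack.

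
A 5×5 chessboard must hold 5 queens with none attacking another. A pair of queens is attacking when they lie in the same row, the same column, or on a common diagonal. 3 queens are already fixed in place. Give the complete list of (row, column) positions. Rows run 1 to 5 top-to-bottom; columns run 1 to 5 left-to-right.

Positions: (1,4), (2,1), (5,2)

Row 3: attacked by (1,4)→{2,4}; (2,1)→{1,2}; (5,2)→{2,4}. Safe: 3, 5. Place at column 3.
Row 4: attacked by (1,4)→{1,4}; (2,1)→{1,3}; (3,3)→{2,3,4}; (5,2)→{1,2,3}. Safe: 5. Place at column 5.
Columns [4, 1, 3, 5, 2], r−c [-3, 1, 0, -1, 3], r+c [5, 3, 6, 9, 7] are all distinct, so no two queens attack.

(1,4) (2,1) (3,3) (4,5) (5,2)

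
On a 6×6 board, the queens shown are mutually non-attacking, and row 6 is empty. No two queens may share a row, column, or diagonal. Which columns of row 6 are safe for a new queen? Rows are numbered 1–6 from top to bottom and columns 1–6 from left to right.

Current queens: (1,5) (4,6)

(1,5) attacks row 6 at column 5.
(4,6) attacks row 6 at column 6 and diagonals 4.
Attacked columns: {4, 5, 6}. Safe: {1, 2, 3}.

columns 1, 2, 3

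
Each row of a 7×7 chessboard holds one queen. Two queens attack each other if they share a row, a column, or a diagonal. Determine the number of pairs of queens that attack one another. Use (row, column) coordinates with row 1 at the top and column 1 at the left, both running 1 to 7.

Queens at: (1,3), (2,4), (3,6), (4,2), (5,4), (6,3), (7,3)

9

Same column: (1,3)–(6,3) (column 3); (1,3)–(7,3) (column 3); (2,4)–(5,4) (column 4); (6,3)–(7,3) (column 3).
Same diagonal: (1,3)–(2,4) (|1−2| = |3−4| = 1); (2,4)–(4,2) (|2−4| = |4−2| = 2); (3,6)–(5,4) (|3−5| = |6−4| = 2); (3,6)–(6,3) (|3−6| = |6−3| = 3); (5,4)–(6,3) (|5−6| = |4−3| = 1).
Total attacking pairs: 9.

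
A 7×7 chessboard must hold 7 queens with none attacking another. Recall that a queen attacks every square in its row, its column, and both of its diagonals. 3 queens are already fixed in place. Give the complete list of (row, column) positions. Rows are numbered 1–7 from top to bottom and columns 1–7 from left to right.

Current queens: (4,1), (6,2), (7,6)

Row 1: attacked by (4,1)→{1,4}; (6,2)→{2,7}; (7,6)→{6}. Safe: 3, 5. Place at column 3.
Row 2: attacked by (1,3)→{2,3,4}; (4,1)→{1,3}; (6,2)→{2,6}; (7,6)→{1,6}. Safe: 5, 7. Place at column 7.
Row 3: attacked by (1,3)→{1,3,5}; (2,7)→{6,7}; (4,1)→{1,2}; (6,2)→{2,5}; (7,6)→{2,6}. Safe: 4. Place at column 4.
Row 5: attacked by (1,3)→{3,7}; (2,7)→{4,7}; (3,4)→{2,4,6}; (4,1)→{1,2}; (6,2)→{1,2,3}; (7,6)→{4,6}. Safe: 5. Place at column 5.
Columns [3, 7, 4, 1, 5, 2, 6], r−c [-2, -5, -1, 3, 0, 4, 1], r+c [4, 9, 7, 5, 10, 8, 13] are all distinct, so no two queens attack.

(1,3) (2,7) (3,4) (4,1) (5,5) (6,2) (7,6)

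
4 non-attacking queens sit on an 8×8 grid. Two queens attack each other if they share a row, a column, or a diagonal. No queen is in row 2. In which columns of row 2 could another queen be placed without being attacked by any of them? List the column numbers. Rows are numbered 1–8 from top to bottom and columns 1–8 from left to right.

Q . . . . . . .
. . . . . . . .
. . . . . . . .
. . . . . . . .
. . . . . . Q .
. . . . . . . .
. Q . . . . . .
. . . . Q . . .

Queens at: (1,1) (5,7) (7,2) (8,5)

columns 3, 6, 8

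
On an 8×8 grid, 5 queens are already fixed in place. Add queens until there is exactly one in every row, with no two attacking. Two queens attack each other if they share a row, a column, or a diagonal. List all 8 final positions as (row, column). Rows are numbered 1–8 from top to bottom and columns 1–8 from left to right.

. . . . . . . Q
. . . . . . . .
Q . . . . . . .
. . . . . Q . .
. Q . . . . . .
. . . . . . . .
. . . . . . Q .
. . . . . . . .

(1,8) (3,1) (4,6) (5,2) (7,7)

(1,8) (2,3) (3,1) (4,6) (5,2) (6,5) (7,7) (8,4)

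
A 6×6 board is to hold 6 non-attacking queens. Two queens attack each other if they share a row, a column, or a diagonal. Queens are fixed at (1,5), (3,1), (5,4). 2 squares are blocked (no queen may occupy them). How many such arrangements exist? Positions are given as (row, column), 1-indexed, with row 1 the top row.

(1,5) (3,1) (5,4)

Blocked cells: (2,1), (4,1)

Branch on row 2: col 3 → 1.
Sum: 1 = 1.

1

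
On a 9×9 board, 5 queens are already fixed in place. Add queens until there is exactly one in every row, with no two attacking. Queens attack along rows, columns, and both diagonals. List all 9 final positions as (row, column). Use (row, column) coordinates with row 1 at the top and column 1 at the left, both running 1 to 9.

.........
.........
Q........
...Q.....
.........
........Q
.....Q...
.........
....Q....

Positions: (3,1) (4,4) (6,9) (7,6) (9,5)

Row 1: attacked by (3,1)→{1,3}; (4,4)→{1,4,7}; (6,9)→{4,9}; (7,6)→{6}; (9,5)→{5}. Safe: 2, 8. Place at column 2.
Row 2: attacked by (1,2)→{1,2,3}; (3,1)→{1,2}; (4,4)→{2,4,6}; (6,9)→{5,9}; (7,6)→{1,6}; (9,5)→{5}. Safe: 7, 8. Place at column 8.
Row 5: attacked by (1,2)→{2,6}; (2,8)→{5,8}; (3,1)→{1,3}; (4,4)→{3,4,5}; (6,9)→{8,9}; (7,6)→{4,6,8}; (9,5)→{1,5,9}. Safe: 7. Place at column 7.
Row 8: attacked by (1,2)→{2,9}; (2,8)→{2,8}; (3,1)→{1,6}; (4,4)→{4,8}; (5,7)→{4,7}; (6,9)→{7,9}; (7,6)→{5,6,7}; (9,5)→{4,5,6}. Safe: 3. Place at column 3.
Columns [2, 8, 1, 4, 7, 9, 6, 3, 5], r−c [-1, -6, 2, 0, -2, -3, 1, 5, 4], r+c [3, 10, 4, 8, 12, 15, 13, 11, 14] are all distinct, so no two queens attack.

(1,2) (2,8) (3,1) (4,4) (5,7) (6,9) (7,6) (8,3) (9,5)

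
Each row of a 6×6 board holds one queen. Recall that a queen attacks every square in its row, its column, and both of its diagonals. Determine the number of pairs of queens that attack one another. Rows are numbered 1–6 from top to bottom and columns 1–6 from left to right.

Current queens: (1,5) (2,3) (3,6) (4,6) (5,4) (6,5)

Same column: (1,5)–(6,5) (column 5); (3,6)–(4,6) (column 6).
Same diagonal: (3,6)–(5,4) (|3−5| = |6−4| = 2); (5,4)–(6,5) (|5−6| = |4−5| = 1).
Total attacking pairs: 4.

4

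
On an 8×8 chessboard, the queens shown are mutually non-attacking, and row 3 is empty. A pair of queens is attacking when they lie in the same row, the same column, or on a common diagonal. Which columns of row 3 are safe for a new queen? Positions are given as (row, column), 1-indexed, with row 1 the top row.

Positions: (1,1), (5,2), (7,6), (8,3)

columns 5, 7

(1,1) attacks row 3 at column 1 and diagonals 3.
(5,2) attacks row 3 at column 2 and diagonals 4.
(7,6) attacks row 3 at column 6 and diagonals 2.
(8,3) attacks row 3 at column 3 and diagonals 8.
Attacked columns: {1, 2, 3, 4, 6, 8}. Safe: {5, 7}.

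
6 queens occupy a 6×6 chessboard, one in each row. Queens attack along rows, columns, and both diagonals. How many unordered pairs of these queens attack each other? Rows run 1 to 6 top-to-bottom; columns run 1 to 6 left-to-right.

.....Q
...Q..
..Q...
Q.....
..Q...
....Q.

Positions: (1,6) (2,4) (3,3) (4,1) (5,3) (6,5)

Same column: (3,3)–(5,3) (column 3).
Same diagonal: (2,4)–(3,3) (|2−3| = |4−3| = 1).
Total attacking pairs: 2.

2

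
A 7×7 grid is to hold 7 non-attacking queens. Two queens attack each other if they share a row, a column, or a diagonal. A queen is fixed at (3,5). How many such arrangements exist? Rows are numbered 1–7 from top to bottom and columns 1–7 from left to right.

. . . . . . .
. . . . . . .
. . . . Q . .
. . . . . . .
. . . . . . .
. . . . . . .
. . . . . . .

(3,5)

Branch on row 1: col 1 → 1; col 2 → 1; col 4 → 2; col 6 → 2.
Sum: 1 + 1 + 2 + 2 = 6.

6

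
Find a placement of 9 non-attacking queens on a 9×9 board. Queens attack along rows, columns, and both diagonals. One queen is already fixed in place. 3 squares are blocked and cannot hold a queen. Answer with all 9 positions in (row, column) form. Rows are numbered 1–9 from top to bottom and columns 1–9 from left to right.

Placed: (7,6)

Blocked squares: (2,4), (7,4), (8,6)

(1,8) (2,2) (3,5) (4,7) (5,1) (6,4) (7,6) (8,9) (9,3)

Row 1: attacked by (7,6)→{6}. Safe: 1, 2, 3, 4, 5, 7, 8, 9. Place at column 8.
Row 2: attacked by (1,8)→{7,8,9}; (7,6)→{1,6}. Blocked: 4. Safe: 2, 3, 5. Place at column 2.
Row 3: attacked by (1,8)→{6,8}; (2,2)→{1,2,3}; (7,6)→{2,6}. Safe: 4, 5, 7, 9. Place at column 5.
Row 4: attacked by (1,8)→{5,8}; (2,2)→{2,4}; (3,5)→{4,5,6}; (7,6)→{3,6,9}. Safe: 1, 7. Place at column 7.
Row 5: attacked by (1,8)→{4,8}; (2,2)→{2,5}; (3,5)→{3,5,7}; (4,7)→{6,7,8}; (7,6)→{4,6,8}. Safe: 1, 9. Place at column 1.
Row 6: attacked by (1,8)→{3,8}; (2,2)→{2,6}; (3,5)→{2,5,8}; (4,7)→{5,7,9}; (5,1)→{1,2}; (7,6)→{5,6,7}. Safe: 4. Place at column 4.
Row 8: attacked by (1,8)→{1,8}; (2,2)→{2,8}; (3,5)→{5}; (4,7)→{3,7}; (5,1)→{1,4}; (6,4)→{2,4,6}; (7,6)→{5,6,7}. Blocked: 6. Safe: 9. Place at column 9.
Row 9: attacked by (1,8)→{8}; (2,2)→{2,9}; (3,5)→{5}; (4,7)→{2,7}; (5,1)→{1,5}; (6,4)→{1,4,7}; (7,6)→{4,6,8}; (8,9)→{8,9}. Safe: 3. Place at column 3.
Columns [8, 2, 5, 7, 1, 4, 6, 9, 3], r−c [-7, 0, -2, -3, 4, 2, 1, -1, 6], r+c [9, 4, 8, 11, 6, 10, 13, 17, 12] are all distinct, so no two queens attack.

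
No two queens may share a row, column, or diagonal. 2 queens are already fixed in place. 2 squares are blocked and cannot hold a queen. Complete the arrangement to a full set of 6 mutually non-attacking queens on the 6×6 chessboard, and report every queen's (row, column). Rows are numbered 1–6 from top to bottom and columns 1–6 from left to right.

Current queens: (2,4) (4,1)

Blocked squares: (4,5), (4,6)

Row 1: attacked by (2,4)→{3,4,5}; (4,1)→{1,4}. Safe: 2, 6. Place at column 2.
Row 3: attacked by (1,2)→{2,4}; (2,4)→{3,4,5}; (4,1)→{1,2}. Safe: 6. Place at column 6.
Row 5: attacked by (1,2)→{2,6}; (2,4)→{1,4}; (3,6)→{4,6}; (4,1)→{1,2}. Safe: 3, 5. Place at column 3.
Row 6: attacked by (1,2)→{2}; (2,4)→{4}; (3,6)→{3,6}; (4,1)→{1,3}; (5,3)→{2,3,4}. Safe: 5. Place at column 5.
Columns [2, 4, 6, 1, 3, 5], r−c [-1, -2, -3, 3, 2, 1], r+c [3, 6, 9, 5, 8, 11] are all distinct, so no two queens attack.

(1,2) (2,4) (3,6) (4,1) (5,3) (6,5)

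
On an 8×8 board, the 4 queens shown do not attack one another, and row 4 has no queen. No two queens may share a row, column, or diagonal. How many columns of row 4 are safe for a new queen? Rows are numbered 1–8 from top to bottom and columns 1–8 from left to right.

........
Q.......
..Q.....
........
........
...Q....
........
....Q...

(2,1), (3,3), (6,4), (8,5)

(2,1) attacks row 4 at column 1 and diagonals 3.
(3,3) attacks row 4 at column 3 and diagonals 2, 4.
(6,4) attacks row 4 at column 4 and diagonals 2, 6.
(8,5) attacks row 4 at column 5 and diagonals 1.
Attacked columns: {1, 2, 3, 4, 5, 6}. Safe: {7, 8}.

2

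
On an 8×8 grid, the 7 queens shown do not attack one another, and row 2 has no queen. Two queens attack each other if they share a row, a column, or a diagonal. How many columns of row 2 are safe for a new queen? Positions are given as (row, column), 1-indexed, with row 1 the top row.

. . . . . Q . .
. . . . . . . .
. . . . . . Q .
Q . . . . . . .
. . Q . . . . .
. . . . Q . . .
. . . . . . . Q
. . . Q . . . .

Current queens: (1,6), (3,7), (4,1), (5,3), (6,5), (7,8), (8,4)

1

(1,6) attacks row 2 at column 6 and diagonals 5, 7.
(3,7) attacks row 2 at column 7 and diagonals 6, 8.
(4,1) attacks row 2 at column 1 and diagonals 3.
(5,3) attacks row 2 at column 3 and diagonals 6.
(6,5) attacks row 2 at column 5 and diagonals 1.
(7,8) attacks row 2 at column 8 and diagonals 3.
(8,4) attacks row 2 at column 4.
Attacked columns: {1, 3, 4, 5, 6, 7, 8}. Safe: {2}.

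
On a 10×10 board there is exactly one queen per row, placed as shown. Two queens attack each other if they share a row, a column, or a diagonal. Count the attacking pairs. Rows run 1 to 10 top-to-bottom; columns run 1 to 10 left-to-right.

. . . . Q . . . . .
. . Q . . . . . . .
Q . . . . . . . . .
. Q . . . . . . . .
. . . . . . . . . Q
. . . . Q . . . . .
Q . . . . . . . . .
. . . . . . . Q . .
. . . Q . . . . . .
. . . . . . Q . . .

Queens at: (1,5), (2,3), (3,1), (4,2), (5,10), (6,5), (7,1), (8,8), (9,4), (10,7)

4

Same column: (1,5)–(6,5) (column 5); (3,1)–(7,1) (column 1).
Same diagonal: (1,5)–(4,2) (|1−4| = |5−2| = 3); (3,1)–(4,2) (|3−4| = |1−2| = 1).
Total attacking pairs: 4.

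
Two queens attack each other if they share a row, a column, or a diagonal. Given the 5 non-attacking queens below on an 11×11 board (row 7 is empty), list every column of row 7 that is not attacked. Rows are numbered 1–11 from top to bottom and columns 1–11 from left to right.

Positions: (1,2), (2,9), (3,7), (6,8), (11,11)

columns 1, 5, 6, 10

(1,2) attacks row 7 at column 2 and diagonals 8.
(2,9) attacks row 7 at column 9 and diagonals 4.
(3,7) attacks row 7 at column 7 and diagonals 3, 11.
(6,8) attacks row 7 at column 8 and diagonals 7, 9.
(11,11) attacks row 7 at column 11 and diagonals 7.
Attacked columns: {2, 3, 4, 7, 8, 9, 11}. Safe: {1, 5, 6, 10}.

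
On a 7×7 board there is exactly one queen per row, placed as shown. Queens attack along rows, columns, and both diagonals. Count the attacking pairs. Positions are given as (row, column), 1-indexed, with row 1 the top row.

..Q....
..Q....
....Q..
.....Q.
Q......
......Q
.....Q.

7

Same column: (1,3)–(2,3) (column 3); (4,6)–(7,6) (column 6).
Same diagonal: (1,3)–(3,5) (|1−3| = |3−5| = 2); (1,3)–(4,6) (|1−4| = |3−6| = 3); (2,3)–(6,7) (|2−6| = |3−7| = 4); (3,5)–(4,6) (|3−4| = |5−6| = 1); (6,7)–(7,6) (|6−7| = |7−6| = 1).
Total attacking pairs: 7.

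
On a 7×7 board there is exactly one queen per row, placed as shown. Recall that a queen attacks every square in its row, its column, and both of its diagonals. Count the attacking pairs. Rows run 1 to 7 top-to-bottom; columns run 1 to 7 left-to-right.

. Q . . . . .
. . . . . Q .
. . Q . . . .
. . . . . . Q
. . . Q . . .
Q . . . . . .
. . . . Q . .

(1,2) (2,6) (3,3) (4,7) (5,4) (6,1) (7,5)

0

All columns are distinct and no two queens satisfy |Δrow| = |Δcol|, so no pair attacks.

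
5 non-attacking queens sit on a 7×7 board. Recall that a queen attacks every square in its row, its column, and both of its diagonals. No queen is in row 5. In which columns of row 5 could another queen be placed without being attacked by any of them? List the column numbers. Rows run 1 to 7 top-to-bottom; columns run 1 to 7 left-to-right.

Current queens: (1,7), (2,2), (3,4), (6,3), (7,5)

(1,7) attacks row 5 at column 7 and diagonals 3.
(2,2) attacks row 5 at column 2 and diagonals 5.
(3,4) attacks row 5 at column 4 and diagonals 2, 6.
(6,3) attacks row 5 at column 3 and diagonals 2, 4.
(7,5) attacks row 5 at column 5 and diagonals 3, 7.
Attacked columns: {2, 3, 4, 5, 6, 7}. Safe: {1}.

columns 1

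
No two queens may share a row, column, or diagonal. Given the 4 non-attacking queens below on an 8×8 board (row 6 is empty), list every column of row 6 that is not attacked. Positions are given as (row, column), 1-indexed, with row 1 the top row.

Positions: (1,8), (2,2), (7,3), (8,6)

(1,8) attacks row 6 at column 8 and diagonals 3.
(2,2) attacks row 6 at column 2 and diagonals 6.
(7,3) attacks row 6 at column 3 and diagonals 2, 4.
(8,6) attacks row 6 at column 6 and diagonals 4, 8.
Attacked columns: {2, 3, 4, 6, 8}. Safe: {1, 5, 7}.

columns 1, 5, 7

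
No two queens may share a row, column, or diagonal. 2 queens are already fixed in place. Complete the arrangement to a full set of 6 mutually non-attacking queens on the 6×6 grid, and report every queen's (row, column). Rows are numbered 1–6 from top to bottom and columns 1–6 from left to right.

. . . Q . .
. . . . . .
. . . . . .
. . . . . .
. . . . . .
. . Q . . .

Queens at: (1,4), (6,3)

(1,4) (2,1) (3,5) (4,2) (5,6) (6,3)

Row 2: attacked by (1,4)→{3,4,5}; (6,3)→{3}. Safe: 1, 2, 6. Place at column 1.
Row 3: attacked by (1,4)→{2,4,6}; (2,1)→{1,2}; (6,3)→{3,6}. Safe: 5. Place at column 5.
Row 4: attacked by (1,4)→{1,4}; (2,1)→{1,3}; (3,5)→{4,5,6}; (6,3)→{1,3,5}. Safe: 2. Place at column 2.
Row 5: attacked by (1,4)→{4}; (2,1)→{1,4}; (3,5)→{3,5}; (4,2)→{1,2,3}; (6,3)→{2,3,4}. Safe: 6. Place at column 6.
Columns [4, 1, 5, 2, 6, 3], r−c [-3, 1, -2, 2, -1, 3], r+c [5, 3, 8, 6, 11, 9] are all distinct, so no two queens attack.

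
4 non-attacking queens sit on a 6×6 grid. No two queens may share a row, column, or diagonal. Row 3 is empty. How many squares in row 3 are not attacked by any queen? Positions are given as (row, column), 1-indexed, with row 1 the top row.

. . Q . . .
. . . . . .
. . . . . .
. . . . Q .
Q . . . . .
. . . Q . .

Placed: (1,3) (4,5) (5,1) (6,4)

1

(1,3) attacks row 3 at column 3 and diagonals 1, 5.
(4,5) attacks row 3 at column 5 and diagonals 4, 6.
(5,1) attacks row 3 at column 1 and diagonals 3.
(6,4) attacks row 3 at column 4 and diagonals 1.
Attacked columns: {1, 3, 4, 5, 6}. Safe: {2}.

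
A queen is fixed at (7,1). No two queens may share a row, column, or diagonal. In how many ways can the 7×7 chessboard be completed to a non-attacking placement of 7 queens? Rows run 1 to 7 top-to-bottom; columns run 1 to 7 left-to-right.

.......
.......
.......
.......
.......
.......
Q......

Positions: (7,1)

4

Branch on row 1: col 2 → 0; col 3 → 1; col 4 → 1; col 5 → 1; col 6 → 1.
Sum: 0 + 1 + 1 + 1 + 1 = 4.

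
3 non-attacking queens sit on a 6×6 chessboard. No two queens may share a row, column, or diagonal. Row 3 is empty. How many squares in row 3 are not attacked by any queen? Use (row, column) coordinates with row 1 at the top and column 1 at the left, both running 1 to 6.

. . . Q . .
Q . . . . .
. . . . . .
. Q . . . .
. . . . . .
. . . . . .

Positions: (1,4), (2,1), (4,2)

1

(1,4) attacks row 3 at column 4 and diagonals 2, 6.
(2,1) attacks row 3 at column 1 and diagonals 2.
(4,2) attacks row 3 at column 2 and diagonals 1, 3.
Attacked columns: {1, 2, 3, 4, 6}. Safe: {5}.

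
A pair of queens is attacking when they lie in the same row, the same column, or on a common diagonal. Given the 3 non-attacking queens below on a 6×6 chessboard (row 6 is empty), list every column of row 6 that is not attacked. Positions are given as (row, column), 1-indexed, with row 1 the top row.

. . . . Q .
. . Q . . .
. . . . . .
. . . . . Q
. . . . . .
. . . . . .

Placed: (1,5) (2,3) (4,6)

(1,5) attacks row 6 at column 5.
(2,3) attacks row 6 at column 3.
(4,6) attacks row 6 at column 6 and diagonals 4.
Attacked columns: {3, 4, 5, 6}. Safe: {1, 2}.

columns 1, 2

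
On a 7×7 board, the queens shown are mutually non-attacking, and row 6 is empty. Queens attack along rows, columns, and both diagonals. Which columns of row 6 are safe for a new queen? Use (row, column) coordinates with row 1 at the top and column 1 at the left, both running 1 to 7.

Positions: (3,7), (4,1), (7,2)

columns 5, 6

(3,7) attacks row 6 at column 7 and diagonals 4.
(4,1) attacks row 6 at column 1 and diagonals 3.
(7,2) attacks row 6 at column 2 and diagonals 1, 3.
Attacked columns: {1, 2, 3, 4, 7}. Safe: {5, 6}.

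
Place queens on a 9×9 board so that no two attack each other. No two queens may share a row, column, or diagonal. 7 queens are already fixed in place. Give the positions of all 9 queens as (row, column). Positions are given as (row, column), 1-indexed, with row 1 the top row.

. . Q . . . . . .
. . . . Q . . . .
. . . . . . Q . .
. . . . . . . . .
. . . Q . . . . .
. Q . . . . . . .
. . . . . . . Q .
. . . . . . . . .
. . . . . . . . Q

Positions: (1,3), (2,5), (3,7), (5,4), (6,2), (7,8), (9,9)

(1,3) (2,5) (3,7) (4,1) (5,4) (6,2) (7,8) (8,6) (9,9)

Row 4: attacked by (1,3)→{3,6}; (2,5)→{3,5,7}; (3,7)→{6,7,8}; (5,4)→{3,4,5}; (6,2)→{2,4}; (7,8)→{5,8}; (9,9)→{4,9}. Safe: 1. Place at column 1.
Row 8: attacked by (1,3)→{3}; (2,5)→{5}; (3,7)→{2,7}; (4,1)→{1,5}; (5,4)→{1,4,7}; (6,2)→{2,4}; (7,8)→{7,8,9}; (9,9)→{8,9}. Safe: 6. Place at column 6.
Columns [3, 5, 7, 1, 4, 2, 8, 6, 9], r−c [-2, -3, -4, 3, 1, 4, -1, 2, 0], r+c [4, 7, 10, 5, 9, 8, 15, 14, 18] are all distinct, so no two queens attack.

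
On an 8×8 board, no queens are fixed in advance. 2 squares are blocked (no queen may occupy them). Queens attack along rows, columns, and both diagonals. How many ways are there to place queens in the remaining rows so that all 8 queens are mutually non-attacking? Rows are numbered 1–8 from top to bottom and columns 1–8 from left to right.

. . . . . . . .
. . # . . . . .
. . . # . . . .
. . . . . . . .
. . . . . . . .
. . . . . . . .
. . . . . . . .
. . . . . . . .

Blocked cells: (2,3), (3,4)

Branch on row 1: col 1 → 3; col 2 → 8; col 3 → 13; col 4 → 18; col 5 → 9; col 6 → 8; col 7 → 5; col 8 → 2.
Sum: 3 + 8 + 13 + 18 + 9 + 8 + 5 + 2 = 66.

66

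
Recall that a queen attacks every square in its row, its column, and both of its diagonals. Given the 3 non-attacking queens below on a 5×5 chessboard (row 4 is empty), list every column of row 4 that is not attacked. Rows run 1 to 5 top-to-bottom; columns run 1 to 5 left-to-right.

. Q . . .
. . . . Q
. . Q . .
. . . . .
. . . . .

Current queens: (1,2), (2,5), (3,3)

(1,2) attacks row 4 at column 2 and diagonals 5.
(2,5) attacks row 4 at column 5 and diagonals 3.
(3,3) attacks row 4 at column 3 and diagonals 2, 4.
Attacked columns: {2, 3, 4, 5}. Safe: {1}.

columns 1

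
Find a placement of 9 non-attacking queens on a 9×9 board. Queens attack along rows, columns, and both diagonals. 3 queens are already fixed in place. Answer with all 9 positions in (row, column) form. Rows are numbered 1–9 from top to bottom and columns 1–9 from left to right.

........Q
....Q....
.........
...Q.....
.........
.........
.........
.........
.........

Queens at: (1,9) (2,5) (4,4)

(1,9) (2,5) (3,1) (4,4) (5,6) (6,8) (7,2) (8,7) (9,3)

Row 3: attacked by (1,9)→{7,9}; (2,5)→{4,5,6}; (4,4)→{3,4,5}. Safe: 1, 2, 8. Place at column 1.
Row 5: attacked by (1,9)→{5,9}; (2,5)→{2,5,8}; (3,1)→{1,3}; (4,4)→{3,4,5}. Safe: 6, 7. Place at column 6.
Row 6: attacked by (1,9)→{4,9}; (2,5)→{1,5,9}; (3,1)→{1,4}; (4,4)→{2,4,6}; (5,6)→{5,6,7}. Safe: 3, 8. Place at column 8.
Row 7: attacked by (1,9)→{3,9}; (2,5)→{5}; (3,1)→{1,5}; (4,4)→{1,4,7}; (5,6)→{4,6,8}; (6,8)→{7,8,9}. Safe: 2. Place at column 2.
Row 8: attacked by (1,9)→{2,9}; (2,5)→{5}; (3,1)→{1,6}; (4,4)→{4,8}; (5,6)→{3,6,9}; (6,8)→{6,8}; (7,2)→{1,2,3}. Safe: 7. Place at column 7.
Row 9: attacked by (1,9)→{1,9}; (2,5)→{5}; (3,1)→{1,7}; (4,4)→{4,9}; (5,6)→{2,6}; (6,8)→{5,8}; (7,2)→{2,4}; (8,7)→{6,7,8}. Safe: 3. Place at column 3.
Columns [9, 5, 1, 4, 6, 8, 2, 7, 3], r−c [-8, -3, 2, 0, -1, -2, 5, 1, 6], r+c [10, 7, 4, 8, 11, 14, 9, 15, 12] are all distinct, so no two queens attack.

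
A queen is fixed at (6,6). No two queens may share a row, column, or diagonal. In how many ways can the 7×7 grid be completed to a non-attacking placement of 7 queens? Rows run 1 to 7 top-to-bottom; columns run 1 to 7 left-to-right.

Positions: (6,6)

Branch on row 1: col 2 → 1; col 3 → 1; col 4 → 0; col 5 → 1; col 7 → 1.
Sum: 1 + 1 + 0 + 1 + 1 = 4.

4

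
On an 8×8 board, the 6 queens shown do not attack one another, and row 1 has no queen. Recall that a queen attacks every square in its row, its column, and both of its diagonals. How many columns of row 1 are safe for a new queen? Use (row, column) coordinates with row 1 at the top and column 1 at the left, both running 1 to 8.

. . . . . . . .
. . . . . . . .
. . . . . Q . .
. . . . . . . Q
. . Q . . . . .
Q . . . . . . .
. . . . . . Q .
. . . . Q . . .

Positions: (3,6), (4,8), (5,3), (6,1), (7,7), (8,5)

1

(3,6) attacks row 1 at column 6 and diagonals 4, 8.
(4,8) attacks row 1 at column 8 and diagonals 5.
(5,3) attacks row 1 at column 3 and diagonals 7.
(6,1) attacks row 1 at column 1 and diagonals 6.
(7,7) attacks row 1 at column 7 and diagonals 1.
(8,5) attacks row 1 at column 5.
Attacked columns: {1, 3, 4, 5, 6, 7, 8}. Safe: {2}.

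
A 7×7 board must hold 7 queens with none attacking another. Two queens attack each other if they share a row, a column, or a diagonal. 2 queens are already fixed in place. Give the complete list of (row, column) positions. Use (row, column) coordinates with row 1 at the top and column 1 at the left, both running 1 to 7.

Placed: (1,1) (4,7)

Row 2: attacked by (1,1)→{1,2}; (4,7)→{5,7}. Safe: 3, 4, 6. Place at column 3.
Row 3: attacked by (1,1)→{1,3}; (2,3)→{2,3,4}; (4,7)→{6,7}. Safe: 5. Place at column 5.
Row 5: attacked by (1,1)→{1,5}; (2,3)→{3,6}; (3,5)→{3,5,7}; (4,7)→{6,7}. Safe: 2, 4. Place at column 2.
Row 6: attacked by (1,1)→{1,6}; (2,3)→{3,7}; (3,5)→{2,5}; (4,7)→{5,7}; (5,2)→{1,2,3}. Safe: 4. Place at column 4.
Row 7: attacked by (1,1)→{1,7}; (2,3)→{3}; (3,5)→{1,5}; (4,7)→{4,7}; (5,2)→{2,4}; (6,4)→{3,4,5}. Safe: 6. Place at column 6.
Columns [1, 3, 5, 7, 2, 4, 6], r−c [0, -1, -2, -3, 3, 2, 1], r+c [2, 5, 8, 11, 7, 10, 13] are all distinct, so no two queens attack.

(1,1) (2,3) (3,5) (4,7) (5,2) (6,4) (7,6)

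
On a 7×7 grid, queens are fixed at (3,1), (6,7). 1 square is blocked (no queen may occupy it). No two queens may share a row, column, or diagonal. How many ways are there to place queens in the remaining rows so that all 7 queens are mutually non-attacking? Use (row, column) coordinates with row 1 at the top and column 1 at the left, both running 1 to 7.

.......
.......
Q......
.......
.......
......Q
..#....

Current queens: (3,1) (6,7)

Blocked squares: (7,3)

Branch on row 1: col 4 → 1; col 5 → 0; col 6 → 0.
Sum: 1 + 0 + 0 = 1.

1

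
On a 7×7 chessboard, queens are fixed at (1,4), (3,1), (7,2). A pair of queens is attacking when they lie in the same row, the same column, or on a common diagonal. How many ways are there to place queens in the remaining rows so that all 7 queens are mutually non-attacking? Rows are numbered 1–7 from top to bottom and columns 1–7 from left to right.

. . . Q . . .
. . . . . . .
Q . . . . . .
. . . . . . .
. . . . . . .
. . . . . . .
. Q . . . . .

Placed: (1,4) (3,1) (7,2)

Branch on row 2: col 6 → 1.
Sum: 1 = 1.

1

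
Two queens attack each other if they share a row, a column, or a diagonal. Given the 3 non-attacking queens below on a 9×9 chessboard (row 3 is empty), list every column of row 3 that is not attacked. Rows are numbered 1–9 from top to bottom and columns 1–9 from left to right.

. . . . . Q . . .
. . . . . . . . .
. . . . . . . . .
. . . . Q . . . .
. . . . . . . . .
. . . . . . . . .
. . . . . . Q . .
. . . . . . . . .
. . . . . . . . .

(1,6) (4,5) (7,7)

(1,6) attacks row 3 at column 6 and diagonals 4, 8.
(4,5) attacks row 3 at column 5 and diagonals 4, 6.
(7,7) attacks row 3 at column 7 and diagonals 3.
Attacked columns: {3, 4, 5, 6, 7, 8}. Safe: {1, 2, 9}.

columns 1, 2, 9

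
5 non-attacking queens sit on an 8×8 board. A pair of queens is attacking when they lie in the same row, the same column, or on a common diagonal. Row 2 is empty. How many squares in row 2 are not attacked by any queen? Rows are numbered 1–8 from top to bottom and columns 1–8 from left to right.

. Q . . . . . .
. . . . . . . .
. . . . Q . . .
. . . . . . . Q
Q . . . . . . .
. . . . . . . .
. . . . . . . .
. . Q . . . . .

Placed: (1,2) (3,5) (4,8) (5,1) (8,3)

1

(1,2) attacks row 2 at column 2 and diagonals 1, 3.
(3,5) attacks row 2 at column 5 and diagonals 4, 6.
(4,8) attacks row 2 at column 8 and diagonals 6.
(5,1) attacks row 2 at column 1 and diagonals 4.
(8,3) attacks row 2 at column 3.
Attacked columns: {1, 2, 3, 4, 5, 6, 8}. Safe: {7}.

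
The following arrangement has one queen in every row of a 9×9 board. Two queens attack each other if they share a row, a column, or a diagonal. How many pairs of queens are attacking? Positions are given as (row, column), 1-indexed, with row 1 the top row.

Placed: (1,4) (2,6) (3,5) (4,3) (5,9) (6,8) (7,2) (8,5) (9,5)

9

Same column: (3,5)–(8,5) (column 5); (3,5)–(9,5) (column 5); (8,5)–(9,5) (column 5).
Same diagonal: (2,6)–(3,5) (|2−3| = |6−5| = 1); (2,6)–(5,9) (|2−5| = |6−9| = 3); (3,5)–(6,8) (|3−6| = |5−8| = 3); (5,9)–(6,8) (|5−6| = |9−8| = 1); (5,9)–(9,5) (|5−9| = |9−5| = 4); (6,8)–(9,5) (|6−9| = |8−5| = 3).
Total attacking pairs: 9.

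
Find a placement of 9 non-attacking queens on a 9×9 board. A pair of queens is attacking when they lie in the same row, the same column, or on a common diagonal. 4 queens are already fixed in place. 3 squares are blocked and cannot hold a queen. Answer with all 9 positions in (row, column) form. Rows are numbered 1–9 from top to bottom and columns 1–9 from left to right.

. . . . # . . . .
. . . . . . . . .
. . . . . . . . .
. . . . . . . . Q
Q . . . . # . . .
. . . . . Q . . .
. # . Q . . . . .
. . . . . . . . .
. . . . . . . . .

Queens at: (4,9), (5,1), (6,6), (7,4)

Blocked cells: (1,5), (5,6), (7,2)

(1,8) (2,3) (3,5) (4,9) (5,1) (6,6) (7,4) (8,2) (9,7)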